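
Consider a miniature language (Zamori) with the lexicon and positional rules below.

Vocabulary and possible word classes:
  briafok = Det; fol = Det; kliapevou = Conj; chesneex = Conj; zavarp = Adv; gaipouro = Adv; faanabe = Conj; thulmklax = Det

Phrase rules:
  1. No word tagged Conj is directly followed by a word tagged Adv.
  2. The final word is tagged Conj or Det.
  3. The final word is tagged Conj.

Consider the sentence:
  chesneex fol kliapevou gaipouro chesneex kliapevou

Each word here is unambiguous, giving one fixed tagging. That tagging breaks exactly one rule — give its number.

Fixed tagging: Conj Det Conj Adv Conj Conj.
Checking each rule: R1 violated, R2 holds, R3 holds.
Only rule 1 fails.

1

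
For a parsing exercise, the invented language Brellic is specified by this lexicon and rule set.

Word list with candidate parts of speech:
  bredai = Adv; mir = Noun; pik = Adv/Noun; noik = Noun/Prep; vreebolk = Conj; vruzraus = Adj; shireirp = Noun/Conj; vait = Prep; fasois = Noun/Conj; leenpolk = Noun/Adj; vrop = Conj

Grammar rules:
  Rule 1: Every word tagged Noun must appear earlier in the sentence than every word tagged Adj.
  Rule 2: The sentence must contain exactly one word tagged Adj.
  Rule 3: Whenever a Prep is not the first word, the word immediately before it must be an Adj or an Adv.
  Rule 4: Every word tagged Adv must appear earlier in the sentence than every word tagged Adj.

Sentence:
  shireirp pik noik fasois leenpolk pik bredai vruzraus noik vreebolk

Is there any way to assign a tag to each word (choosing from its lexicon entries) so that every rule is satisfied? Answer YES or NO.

Candidates per position — 1:shireirp {Noun,Conj}; 2:pik {Adv,Noun}; 3:noik {Noun,Prep}; 4:fasois {Noun,Conj}; 5:leenpolk {Noun,Adj}; 6:pik {Adv,Noun}; 7:bredai {Adv}; 8:vruzraus {Adj}; 9:noik {Noun,Prep}; 10:vreebolk {Conj}.
One satisfying assignment: Noun Noun Noun Noun Noun Adv Adv Adj Prep Conj.
Verifying each rule — rule 1 ✓; rule 2 ✓; rule 3 ✓; rule 4 ✓.

YES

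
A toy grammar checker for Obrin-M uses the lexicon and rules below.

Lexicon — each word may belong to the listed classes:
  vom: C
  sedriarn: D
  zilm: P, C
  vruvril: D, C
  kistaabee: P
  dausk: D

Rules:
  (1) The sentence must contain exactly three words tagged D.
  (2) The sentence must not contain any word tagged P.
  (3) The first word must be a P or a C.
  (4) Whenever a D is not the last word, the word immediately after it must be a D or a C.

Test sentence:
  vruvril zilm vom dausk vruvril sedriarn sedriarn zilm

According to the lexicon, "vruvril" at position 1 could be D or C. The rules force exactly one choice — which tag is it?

C

Candidates per position — 1:vruvril {D,C}; 2:zilm {P,C}; 3:vom {C}; 4:dausk {D}; 5:vruvril {D,C}; 6:sedriarn {D}; 7:sedriarn {D}; 8:zilm {P,C}.
Position 1: D is ruled out by rule 1; that leaves C.
Position 2: P is ruled out by rule 2; that leaves C.
Position 5: D is ruled out by rule 1; that leaves C.
Position 8: P is ruled out by rule 2; that leaves C.
The only consistent sequence is: C C C D C D D C.
Checking: rule 1 holds; rule 2 holds; rule 3 holds; rule 4 holds.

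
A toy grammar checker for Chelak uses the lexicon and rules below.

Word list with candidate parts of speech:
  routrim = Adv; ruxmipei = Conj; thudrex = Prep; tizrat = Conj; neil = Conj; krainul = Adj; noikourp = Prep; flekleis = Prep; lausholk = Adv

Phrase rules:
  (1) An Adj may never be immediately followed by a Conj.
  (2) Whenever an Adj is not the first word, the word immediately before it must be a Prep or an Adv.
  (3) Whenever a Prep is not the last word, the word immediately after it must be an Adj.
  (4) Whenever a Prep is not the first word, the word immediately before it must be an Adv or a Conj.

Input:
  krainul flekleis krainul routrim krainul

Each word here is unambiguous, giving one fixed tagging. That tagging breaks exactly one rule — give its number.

Fixed tagging: Adj Prep Adj Adv Adj.
Rule check: R1 pass, R2 pass, R3 pass, R4 fail.
Only rule 4 fails.

4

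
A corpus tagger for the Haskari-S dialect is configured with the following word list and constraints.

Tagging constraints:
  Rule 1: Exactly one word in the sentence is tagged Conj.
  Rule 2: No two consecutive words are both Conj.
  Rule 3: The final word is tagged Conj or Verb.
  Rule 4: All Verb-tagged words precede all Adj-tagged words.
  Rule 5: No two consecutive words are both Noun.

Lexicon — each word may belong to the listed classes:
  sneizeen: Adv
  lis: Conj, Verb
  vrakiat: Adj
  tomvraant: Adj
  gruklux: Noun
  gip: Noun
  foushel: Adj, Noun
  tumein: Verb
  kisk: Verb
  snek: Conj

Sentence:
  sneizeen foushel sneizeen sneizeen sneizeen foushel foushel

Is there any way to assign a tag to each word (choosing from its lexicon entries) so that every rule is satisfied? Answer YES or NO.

NO

Candidates per position — 1:sneizeen {Adv}; 2:foushel {Adj,Noun}; 3:sneizeen {Adv}; 4:sneizeen {Adv}; 5:sneizeen {Adv}; 6:foushel {Adj,Noun}; 7:foushel {Adj,Noun}.
Rule 1 cannot be satisfied by any choice of tags from the lexicon.
So there is no consistent tagging.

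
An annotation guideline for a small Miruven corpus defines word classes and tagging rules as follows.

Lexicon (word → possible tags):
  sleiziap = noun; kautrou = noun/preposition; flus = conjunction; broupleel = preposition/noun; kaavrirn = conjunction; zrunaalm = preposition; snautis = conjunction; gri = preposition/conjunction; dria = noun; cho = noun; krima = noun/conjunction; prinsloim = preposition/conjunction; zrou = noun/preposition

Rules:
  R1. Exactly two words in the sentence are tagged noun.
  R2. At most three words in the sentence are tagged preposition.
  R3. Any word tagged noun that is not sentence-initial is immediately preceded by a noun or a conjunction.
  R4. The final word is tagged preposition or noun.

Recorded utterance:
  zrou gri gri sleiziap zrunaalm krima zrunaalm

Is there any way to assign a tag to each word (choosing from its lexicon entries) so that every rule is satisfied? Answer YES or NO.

Candidates per position — 1:zrou {noun,preposition}; 2:gri {preposition,conjunction}; 3:gri {preposition,conjunction}; 4:sleiziap {noun}; 5:zrunaalm {preposition}; 6:krima {noun,conjunction}; 7:zrunaalm {preposition}.
One satisfying assignment: noun conjunction conjunction noun preposition conjunction preposition.
Rule-by-rule: rule 1 holds; rule 2 holds; rule 3 holds; rule 4 holds.

YES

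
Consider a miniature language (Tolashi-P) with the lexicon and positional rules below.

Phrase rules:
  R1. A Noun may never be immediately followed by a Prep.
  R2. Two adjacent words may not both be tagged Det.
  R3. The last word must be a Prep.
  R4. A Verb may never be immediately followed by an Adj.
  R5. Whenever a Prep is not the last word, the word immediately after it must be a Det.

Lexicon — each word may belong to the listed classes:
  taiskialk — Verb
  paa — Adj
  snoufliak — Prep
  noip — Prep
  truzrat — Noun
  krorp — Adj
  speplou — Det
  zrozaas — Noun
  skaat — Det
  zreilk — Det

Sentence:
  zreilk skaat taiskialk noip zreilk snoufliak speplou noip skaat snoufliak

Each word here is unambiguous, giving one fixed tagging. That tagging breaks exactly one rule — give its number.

2

Fixed tagging: Det Det Verb Prep Det Prep Det Prep Det Prep.
Rule check: R1 ok, R2 fails, R3 ok, R4 ok, R5 ok.
Only rule 2 fails.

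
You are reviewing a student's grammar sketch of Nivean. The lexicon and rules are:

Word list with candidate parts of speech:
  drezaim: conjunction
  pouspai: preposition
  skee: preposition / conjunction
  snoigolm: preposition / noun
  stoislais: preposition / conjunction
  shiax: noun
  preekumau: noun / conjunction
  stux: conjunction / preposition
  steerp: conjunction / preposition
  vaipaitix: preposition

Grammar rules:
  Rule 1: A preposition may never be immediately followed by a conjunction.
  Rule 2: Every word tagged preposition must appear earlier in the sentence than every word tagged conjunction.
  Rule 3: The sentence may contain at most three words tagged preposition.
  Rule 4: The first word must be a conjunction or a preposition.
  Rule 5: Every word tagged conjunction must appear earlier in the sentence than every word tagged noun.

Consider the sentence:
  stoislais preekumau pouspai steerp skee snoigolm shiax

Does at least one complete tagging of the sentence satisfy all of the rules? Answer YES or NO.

Candidates per position — 1:stoislais {preposition,conjunction}; 2:preekumau {noun,conjunction}; 3:pouspai {preposition}; 4:steerp {conjunction,preposition}; 5:skee {preposition,conjunction}; 6:snoigolm {preposition,noun}; 7:shiax {noun}.
Every candidate sequence violates at least one rule; no consistent tagging exists.

NO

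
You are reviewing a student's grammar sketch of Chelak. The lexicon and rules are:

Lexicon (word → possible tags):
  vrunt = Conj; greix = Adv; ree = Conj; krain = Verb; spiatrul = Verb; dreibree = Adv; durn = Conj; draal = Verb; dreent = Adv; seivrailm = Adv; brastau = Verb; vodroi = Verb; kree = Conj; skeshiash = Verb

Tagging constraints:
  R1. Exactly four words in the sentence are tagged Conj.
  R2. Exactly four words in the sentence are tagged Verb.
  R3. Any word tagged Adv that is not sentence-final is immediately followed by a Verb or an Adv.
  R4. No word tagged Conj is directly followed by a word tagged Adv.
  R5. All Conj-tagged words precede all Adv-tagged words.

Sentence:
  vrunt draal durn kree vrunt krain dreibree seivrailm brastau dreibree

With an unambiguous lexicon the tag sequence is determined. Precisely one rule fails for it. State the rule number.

Fixed tagging: Conj Verb Conj Conj Conj Verb Adv Adv Verb Adv.
Checking each rule: R1 holds, R2 violated, R3 holds, R4 holds, R5 holds.
Only rule 2 fails.

2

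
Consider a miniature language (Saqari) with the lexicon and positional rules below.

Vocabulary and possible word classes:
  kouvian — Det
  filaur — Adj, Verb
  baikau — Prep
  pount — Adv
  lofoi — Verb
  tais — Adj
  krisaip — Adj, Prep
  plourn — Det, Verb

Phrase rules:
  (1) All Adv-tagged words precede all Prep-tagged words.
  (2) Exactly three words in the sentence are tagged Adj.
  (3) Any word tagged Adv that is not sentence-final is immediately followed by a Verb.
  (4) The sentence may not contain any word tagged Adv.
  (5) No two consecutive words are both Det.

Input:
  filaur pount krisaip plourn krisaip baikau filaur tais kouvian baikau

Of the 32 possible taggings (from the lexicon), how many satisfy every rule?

0

Candidates per position — 1:filaur {Adj,Verb}; 2:pount {Adv}; 3:krisaip {Adj,Prep}; 4:plourn {Det,Verb}; 5:krisaip {Adj,Prep}; 6:baikau {Prep}; 7:filaur {Adj,Verb}; 8:tais {Adj}; 9:kouvian {Det}; 10:baikau {Prep}.
There are 32 candidate sequences in total.
Rule 3 cannot be satisfied by any choice of tags from the lexicon.
So there is no consistent tagging.
Count = 0.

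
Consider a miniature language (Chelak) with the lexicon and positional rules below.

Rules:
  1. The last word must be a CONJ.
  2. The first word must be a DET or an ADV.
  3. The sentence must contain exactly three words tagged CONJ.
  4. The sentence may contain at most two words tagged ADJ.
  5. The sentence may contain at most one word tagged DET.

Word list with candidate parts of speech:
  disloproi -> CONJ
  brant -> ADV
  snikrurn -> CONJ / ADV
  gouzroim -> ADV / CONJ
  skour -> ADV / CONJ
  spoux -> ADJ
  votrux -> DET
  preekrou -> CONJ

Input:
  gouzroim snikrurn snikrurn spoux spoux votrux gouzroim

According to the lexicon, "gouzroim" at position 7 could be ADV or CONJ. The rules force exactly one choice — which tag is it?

Candidates per position — 1:gouzroim {ADV,CONJ}; 2:snikrurn {CONJ,ADV}; 3:snikrurn {CONJ,ADV}; 4:spoux {ADJ}; 5:spoux {ADJ}; 6:votrux {DET}; 7:gouzroim {ADV,CONJ}.
Position 1: tagging it CONJ would leave rule 2 unsatisfiable, so it must be ADV.
Position 2: tagging it ADV would leave rule 3 unsatisfiable, so it must be CONJ.
Position 3: tagging it ADV would leave rule 3 unsatisfiable, so it must be CONJ.
Position 7: tagging it ADV would leave rule 1 unsatisfiable, so it must be CONJ.
That leaves exactly one tagging: ADV CONJ CONJ ADJ ADJ DET CONJ.
Checking: rule 1 ✓; rule 2 ✓; rule 3 ✓; rule 4 ✓; rule 5 ✓.

CONJ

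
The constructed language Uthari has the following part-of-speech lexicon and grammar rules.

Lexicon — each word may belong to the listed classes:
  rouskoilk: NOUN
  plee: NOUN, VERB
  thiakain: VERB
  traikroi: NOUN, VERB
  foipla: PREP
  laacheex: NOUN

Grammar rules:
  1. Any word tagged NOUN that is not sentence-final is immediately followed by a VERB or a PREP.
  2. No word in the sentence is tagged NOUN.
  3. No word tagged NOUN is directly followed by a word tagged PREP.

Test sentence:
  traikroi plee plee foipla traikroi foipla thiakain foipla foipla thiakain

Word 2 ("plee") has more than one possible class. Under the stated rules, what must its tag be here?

Candidates per position — 1:traikroi {NOUN,VERB}; 2:plee {NOUN,VERB}; 3:plee {NOUN,VERB}; 4:foipla {PREP}; 5:traikroi {NOUN,VERB}; 6:foipla {PREP}; 7:thiakain {VERB}; 8:foipla {PREP}; 9:foipla {PREP}; 10:thiakain {VERB}.
If word 1 were NOUN, no tagging could satisfy rule 2; so word 1 is VERB.
If word 2 were NOUN, no tagging could satisfy rule 2; so word 2 is VERB.
If word 3 were NOUN, no tagging could satisfy rule 2; so word 3 is VERB.
If word 5 were NOUN, no tagging could satisfy rule 2; so word 5 is VERB.
The only consistent sequence is: VERB VERB VERB PREP VERB PREP VERB PREP PREP VERB.
Verifying each rule — rule 1 ok; rule 2 ok; rule 3 ok.

VERB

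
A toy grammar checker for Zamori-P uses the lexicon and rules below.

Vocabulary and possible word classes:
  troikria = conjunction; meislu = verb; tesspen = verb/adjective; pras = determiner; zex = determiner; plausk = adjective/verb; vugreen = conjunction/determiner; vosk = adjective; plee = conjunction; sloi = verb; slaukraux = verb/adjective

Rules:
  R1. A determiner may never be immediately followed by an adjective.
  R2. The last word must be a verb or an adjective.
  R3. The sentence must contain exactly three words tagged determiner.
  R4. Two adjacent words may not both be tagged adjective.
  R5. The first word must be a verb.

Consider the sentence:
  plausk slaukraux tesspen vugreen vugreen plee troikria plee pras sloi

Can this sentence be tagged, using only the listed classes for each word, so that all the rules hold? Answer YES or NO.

Candidates per position — 1:plausk {adjective,verb}; 2:slaukraux {verb,adjective}; 3:tesspen {verb,adjective}; 4:vugreen {conjunction,determiner}; 5:vugreen {conjunction,determiner}; 6:plee {conjunction}; 7:troikria {conjunction}; 8:plee {conjunction}; 9:pras {determiner}; 10:sloi {verb}.
One satisfying assignment: verb adjective verb determiner determiner conjunction conjunction conjunction determiner verb.
Checking: rule 1 satisfied; rule 2 satisfied; rule 3 satisfied; rule 4 satisfied; rule 5 satisfied.

YES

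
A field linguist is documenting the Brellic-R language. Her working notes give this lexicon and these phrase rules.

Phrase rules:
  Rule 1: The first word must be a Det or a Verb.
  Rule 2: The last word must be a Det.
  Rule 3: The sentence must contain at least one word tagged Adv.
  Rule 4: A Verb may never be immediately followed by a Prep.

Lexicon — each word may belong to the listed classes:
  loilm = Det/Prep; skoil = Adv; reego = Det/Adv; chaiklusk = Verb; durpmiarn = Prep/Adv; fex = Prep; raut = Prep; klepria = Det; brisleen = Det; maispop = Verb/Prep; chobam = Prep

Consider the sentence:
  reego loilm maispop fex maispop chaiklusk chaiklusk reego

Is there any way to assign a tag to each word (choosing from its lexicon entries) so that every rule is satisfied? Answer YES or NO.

NO

Candidates per position — 1:reego {Det,Adv}; 2:loilm {Det,Prep}; 3:maispop {Verb,Prep}; 4:fex {Prep}; 5:maispop {Verb,Prep}; 6:chaiklusk {Verb}; 7:chaiklusk {Verb}; 8:reego {Det,Adv}.
Every candidate sequence violates at least one rule; no consistent tagging exists.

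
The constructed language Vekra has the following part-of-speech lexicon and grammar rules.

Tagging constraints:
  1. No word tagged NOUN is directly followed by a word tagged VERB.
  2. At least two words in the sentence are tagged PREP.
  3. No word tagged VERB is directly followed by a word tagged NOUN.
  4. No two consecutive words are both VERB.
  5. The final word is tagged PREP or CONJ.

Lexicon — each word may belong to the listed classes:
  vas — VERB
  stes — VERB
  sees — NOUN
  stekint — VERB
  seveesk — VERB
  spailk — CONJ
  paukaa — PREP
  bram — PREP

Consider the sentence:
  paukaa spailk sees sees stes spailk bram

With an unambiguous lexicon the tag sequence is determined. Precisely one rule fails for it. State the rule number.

1

Fixed tagging: PREP CONJ NOUN NOUN VERB CONJ PREP.
Rule check: R1 fails, R2 ok, R3 ok, R4 ok, R5 ok.
Only rule 1 fails.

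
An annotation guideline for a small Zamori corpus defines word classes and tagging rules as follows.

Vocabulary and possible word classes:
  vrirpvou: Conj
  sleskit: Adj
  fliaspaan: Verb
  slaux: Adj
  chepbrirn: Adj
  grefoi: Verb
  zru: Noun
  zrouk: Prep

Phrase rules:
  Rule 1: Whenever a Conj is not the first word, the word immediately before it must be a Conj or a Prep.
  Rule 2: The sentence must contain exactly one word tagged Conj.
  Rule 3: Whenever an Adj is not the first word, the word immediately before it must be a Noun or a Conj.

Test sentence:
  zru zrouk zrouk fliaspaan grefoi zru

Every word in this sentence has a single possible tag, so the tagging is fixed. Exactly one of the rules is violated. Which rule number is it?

Fixed tagging: Noun Prep Prep Verb Verb Noun.
Rule check: R1 pass, R2 fail, R3 pass.
Only rule 2 fails.

2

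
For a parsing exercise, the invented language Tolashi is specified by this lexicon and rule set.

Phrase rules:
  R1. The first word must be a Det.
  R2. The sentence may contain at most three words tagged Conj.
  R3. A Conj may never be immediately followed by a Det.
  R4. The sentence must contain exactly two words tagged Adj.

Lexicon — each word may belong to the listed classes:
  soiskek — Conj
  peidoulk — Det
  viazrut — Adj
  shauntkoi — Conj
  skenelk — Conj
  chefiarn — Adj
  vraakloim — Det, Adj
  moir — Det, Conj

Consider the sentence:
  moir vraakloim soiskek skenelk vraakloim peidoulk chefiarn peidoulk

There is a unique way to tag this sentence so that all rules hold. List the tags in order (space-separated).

Candidates per position — 1:moir {Det,Conj}; 2:vraakloim {Det,Adj}; 3:soiskek {Conj}; 4:skenelk {Conj}; 5:vraakloim {Det,Adj}; 6:peidoulk {Det}; 7:chefiarn {Adj}; 8:peidoulk {Det}.
Position 1: Conj is ruled out by rule 1; that leaves Det.
Position 5: Det is ruled out by rule 3; that leaves Adj.
Position 2: Adj is ruled out by rule 4; that leaves Det.
The unique satisfying tagging is: Det Det Conj Conj Adj Det Adj Det.
Rule-by-rule: rule 1 ✓; rule 2 ✓; rule 3 ✓; rule 4 ✓.

Det Det Conj Conj Adj Det Adj Det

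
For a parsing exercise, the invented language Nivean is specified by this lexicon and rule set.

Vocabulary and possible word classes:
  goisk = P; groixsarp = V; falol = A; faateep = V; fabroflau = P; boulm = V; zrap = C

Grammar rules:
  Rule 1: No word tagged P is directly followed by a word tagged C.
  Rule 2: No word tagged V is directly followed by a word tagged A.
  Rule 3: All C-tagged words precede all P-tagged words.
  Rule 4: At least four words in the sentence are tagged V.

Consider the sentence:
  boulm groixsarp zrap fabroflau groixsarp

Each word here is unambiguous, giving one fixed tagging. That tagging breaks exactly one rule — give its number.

Fixed tagging: V V C P V.
Rule check: R1 holds, R2 holds, R3 holds, R4 violated.
Only rule 4 fails.

4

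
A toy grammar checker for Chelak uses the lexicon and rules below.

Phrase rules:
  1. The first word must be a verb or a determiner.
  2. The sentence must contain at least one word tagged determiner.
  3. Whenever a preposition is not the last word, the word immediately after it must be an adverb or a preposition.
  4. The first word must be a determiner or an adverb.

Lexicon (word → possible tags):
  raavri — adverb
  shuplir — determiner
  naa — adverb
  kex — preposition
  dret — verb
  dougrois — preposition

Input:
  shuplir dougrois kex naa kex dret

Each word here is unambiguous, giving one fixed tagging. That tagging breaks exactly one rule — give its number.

3

Fixed tagging: determiner preposition preposition adverb preposition verb.
Checking each rule: R1 holds, R2 holds, R3 violated, R4 holds.
Only rule 3 fails.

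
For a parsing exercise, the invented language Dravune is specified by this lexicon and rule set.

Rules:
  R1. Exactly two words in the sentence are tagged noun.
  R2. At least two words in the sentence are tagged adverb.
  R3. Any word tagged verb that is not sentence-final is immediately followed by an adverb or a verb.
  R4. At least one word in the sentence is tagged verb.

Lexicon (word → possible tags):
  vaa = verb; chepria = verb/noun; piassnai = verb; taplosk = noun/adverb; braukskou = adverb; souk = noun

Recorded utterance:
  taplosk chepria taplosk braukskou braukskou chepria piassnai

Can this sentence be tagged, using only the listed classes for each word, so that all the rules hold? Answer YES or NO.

YES

Candidates per position — 1:taplosk {noun,adverb}; 2:chepria {verb,noun}; 3:taplosk {noun,adverb}; 4:braukskou {adverb}; 5:braukskou {adverb}; 6:chepria {verb,noun}; 7:piassnai {verb}.
One satisfying assignment: adverb noun noun adverb adverb verb verb.
Rule-by-rule: rule 1 ✓; rule 2 ✓; rule 3 ✓; rule 4 ✓.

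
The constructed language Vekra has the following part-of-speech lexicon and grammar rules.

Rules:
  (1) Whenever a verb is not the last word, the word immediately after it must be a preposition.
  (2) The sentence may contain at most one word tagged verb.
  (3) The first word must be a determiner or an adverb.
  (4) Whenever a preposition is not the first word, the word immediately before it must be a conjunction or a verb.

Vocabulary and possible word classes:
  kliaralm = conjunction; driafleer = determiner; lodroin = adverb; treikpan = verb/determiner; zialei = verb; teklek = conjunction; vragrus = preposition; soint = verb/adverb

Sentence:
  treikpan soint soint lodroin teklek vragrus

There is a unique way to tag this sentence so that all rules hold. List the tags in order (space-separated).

determiner adverb adverb adverb conjunction preposition

Candidates per position — 1:treikpan {verb,determiner}; 2:soint {verb,adverb}; 3:soint {verb,adverb}; 4:lodroin {adverb}; 5:teklek {conjunction}; 6:vragrus {preposition}.
At position 1, choosing verb makes rule 1 impossible to satisfy; hence determiner.
At position 2, choosing verb makes rule 1 impossible to satisfy; hence adverb.
At position 3, choosing verb makes rule 1 impossible to satisfy; hence adverb.
That leaves exactly one tagging: determiner adverb adverb adverb conjunction preposition.
Checking: rule 1 holds; rule 2 holds; rule 3 holds; rule 4 holds.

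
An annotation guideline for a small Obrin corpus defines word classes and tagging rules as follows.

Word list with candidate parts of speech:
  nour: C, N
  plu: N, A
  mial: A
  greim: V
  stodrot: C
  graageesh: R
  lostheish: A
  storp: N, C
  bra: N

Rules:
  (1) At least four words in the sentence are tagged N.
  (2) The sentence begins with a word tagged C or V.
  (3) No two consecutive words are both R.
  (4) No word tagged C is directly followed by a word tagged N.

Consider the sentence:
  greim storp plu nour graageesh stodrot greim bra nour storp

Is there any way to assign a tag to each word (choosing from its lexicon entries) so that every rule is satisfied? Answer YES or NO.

YES

Candidates per position — 1:greim {V}; 2:storp {N,C}; 3:plu {N,A}; 4:nour {C,N}; 5:graageesh {R}; 6:stodrot {C}; 7:greim {V}; 8:bra {N}; 9:nour {C,N}; 10:storp {N,C}.
One satisfying assignment: V N N N R C V N N C.
Checking: rule 1 ok; rule 2 ok; rule 3 ok; rule 4 ok.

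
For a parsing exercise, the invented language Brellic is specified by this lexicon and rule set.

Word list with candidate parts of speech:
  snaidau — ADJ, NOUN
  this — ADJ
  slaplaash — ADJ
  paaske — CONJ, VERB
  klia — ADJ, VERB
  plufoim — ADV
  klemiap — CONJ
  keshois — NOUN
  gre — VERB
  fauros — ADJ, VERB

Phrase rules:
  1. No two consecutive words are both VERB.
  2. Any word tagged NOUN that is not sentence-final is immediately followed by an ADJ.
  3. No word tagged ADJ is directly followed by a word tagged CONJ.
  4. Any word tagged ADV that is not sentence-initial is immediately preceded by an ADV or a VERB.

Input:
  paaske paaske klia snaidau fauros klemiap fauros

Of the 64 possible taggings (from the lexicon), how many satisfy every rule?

Candidates per position — 1:paaske {CONJ,VERB}; 2:paaske {CONJ,VERB}; 3:klia {ADJ,VERB}; 4:snaidau {ADJ,NOUN}; 5:fauros {ADJ,VERB}; 6:klemiap {CONJ}; 7:fauros {ADJ,VERB}.
There are 64 candidate sequences in total.
Checking each against the rules leaves 10 sequences.
Count = 10.

10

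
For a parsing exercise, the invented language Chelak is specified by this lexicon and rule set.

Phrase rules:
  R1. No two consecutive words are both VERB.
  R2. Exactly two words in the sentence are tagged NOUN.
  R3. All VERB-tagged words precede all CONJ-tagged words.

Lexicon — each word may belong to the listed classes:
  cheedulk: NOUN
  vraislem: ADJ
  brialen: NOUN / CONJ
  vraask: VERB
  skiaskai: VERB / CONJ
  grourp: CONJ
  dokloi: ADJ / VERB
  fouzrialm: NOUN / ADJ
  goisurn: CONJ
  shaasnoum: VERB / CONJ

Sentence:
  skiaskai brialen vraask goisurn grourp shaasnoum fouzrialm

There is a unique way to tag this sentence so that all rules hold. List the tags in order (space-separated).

Candidates per position — 1:skiaskai {VERB,CONJ}; 2:brialen {NOUN,CONJ}; 3:vraask {VERB}; 4:goisurn {CONJ}; 5:grourp {CONJ}; 6:shaasnoum {VERB,CONJ}; 7:fouzrialm {NOUN,ADJ}.
If word 1 were CONJ, no tagging could satisfy rule 3; so word 1 is VERB.
If word 2 were CONJ, no tagging could satisfy rule 2; so word 2 is NOUN.
If word 6 were VERB, no tagging could satisfy rule 3; so word 6 is CONJ.
If word 7 were ADJ, no tagging could satisfy rule 2; so word 7 is NOUN.
The unique satisfying tagging is: VERB NOUN VERB CONJ CONJ CONJ NOUN.
Verifying each rule — rule 1 ✓; rule 2 ✓; rule 3 ✓.

VERB NOUN VERB CONJ CONJ CONJ NOUN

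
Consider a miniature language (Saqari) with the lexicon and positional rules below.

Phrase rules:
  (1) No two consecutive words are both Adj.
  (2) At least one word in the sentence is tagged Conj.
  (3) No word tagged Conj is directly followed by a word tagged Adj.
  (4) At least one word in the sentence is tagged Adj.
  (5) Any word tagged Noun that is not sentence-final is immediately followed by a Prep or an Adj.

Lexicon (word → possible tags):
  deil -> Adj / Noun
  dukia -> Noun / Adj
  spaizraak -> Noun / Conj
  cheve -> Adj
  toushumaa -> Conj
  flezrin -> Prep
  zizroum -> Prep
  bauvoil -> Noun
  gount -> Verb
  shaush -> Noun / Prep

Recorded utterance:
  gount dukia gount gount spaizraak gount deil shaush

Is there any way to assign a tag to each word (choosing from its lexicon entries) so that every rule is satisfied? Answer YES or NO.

Candidates per position — 1:gount {Verb}; 2:dukia {Noun,Adj}; 3:gount {Verb}; 4:gount {Verb}; 5:spaizraak {Noun,Conj}; 6:gount {Verb}; 7:deil {Adj,Noun}; 8:shaush {Noun,Prep}.
One satisfying assignment: Verb Adj Verb Verb Conj Verb Adj Noun.
Check: rule 1 satisfied; rule 2 satisfied; rule 3 satisfied; rule 4 satisfied; rule 5 satisfied.

YES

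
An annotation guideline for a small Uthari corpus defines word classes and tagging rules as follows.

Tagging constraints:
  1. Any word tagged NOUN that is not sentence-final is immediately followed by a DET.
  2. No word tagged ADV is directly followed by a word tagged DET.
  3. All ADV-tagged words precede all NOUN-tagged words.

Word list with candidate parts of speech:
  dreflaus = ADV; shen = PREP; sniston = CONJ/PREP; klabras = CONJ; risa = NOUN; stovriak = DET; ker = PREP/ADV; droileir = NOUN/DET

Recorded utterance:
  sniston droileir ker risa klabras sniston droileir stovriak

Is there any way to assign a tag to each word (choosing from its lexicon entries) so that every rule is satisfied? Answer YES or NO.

NO

Candidates per position — 1:sniston {CONJ,PREP}; 2:droileir {NOUN,DET}; 3:ker {PREP,ADV}; 4:risa {NOUN}; 5:klabras {CONJ}; 6:sniston {CONJ,PREP}; 7:droileir {NOUN,DET}; 8:stovriak {DET}.
Rule 1 cannot be satisfied by any choice of tags from the lexicon.
So there is no consistent tagging.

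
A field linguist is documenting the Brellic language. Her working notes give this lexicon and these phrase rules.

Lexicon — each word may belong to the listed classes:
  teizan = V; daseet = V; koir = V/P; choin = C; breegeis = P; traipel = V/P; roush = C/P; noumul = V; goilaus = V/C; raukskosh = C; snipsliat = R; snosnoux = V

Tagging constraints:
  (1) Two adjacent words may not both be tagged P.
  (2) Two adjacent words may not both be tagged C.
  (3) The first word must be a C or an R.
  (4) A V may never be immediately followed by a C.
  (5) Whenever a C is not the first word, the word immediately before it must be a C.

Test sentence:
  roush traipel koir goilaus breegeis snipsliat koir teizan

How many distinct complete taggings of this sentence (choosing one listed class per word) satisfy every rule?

6

Candidates per position — 1:roush {C,P}; 2:traipel {V,P}; 3:koir {V,P}; 4:goilaus {V,C}; 5:breegeis {P}; 6:snipsliat {R}; 7:koir {V,P}; 8:teizan {V}.
There are 32 candidate sequences in total.
Checking each against the rules leaves 6 sequences.
Count = 6.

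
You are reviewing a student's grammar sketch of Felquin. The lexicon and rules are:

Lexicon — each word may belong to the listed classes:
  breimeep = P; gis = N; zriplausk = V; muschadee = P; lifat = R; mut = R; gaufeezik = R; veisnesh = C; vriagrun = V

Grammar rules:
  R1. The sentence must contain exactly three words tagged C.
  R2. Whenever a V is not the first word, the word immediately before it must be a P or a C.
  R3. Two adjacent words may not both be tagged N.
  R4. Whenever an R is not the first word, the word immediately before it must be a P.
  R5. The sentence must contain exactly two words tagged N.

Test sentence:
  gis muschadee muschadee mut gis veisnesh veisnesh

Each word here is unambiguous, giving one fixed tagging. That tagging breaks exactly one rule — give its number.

1

Fixed tagging: N P P R N C C.
Checking each rule: R1 violated, R2 holds, R3 holds, R4 holds, R5 holds.
Only rule 1 fails.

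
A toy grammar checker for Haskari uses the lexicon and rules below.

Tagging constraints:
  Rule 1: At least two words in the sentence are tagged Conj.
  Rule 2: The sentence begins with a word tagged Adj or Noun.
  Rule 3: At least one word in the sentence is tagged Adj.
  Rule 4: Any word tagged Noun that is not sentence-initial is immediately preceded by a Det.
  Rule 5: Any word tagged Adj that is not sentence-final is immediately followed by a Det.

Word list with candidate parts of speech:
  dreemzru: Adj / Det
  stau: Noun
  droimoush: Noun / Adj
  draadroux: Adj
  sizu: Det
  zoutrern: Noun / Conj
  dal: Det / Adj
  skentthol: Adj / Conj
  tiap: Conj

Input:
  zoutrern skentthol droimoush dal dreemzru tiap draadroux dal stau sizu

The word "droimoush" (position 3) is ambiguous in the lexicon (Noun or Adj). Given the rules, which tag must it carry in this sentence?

Candidates per position — 1:zoutrern {Noun,Conj}; 2:skentthol {Adj,Conj}; 3:droimoush {Noun,Adj}; 4:dal {Det,Adj}; 5:dreemzru {Adj,Det}; 6:tiap {Conj}; 7:draadroux {Adj}; 8:dal {Det,Adj}; 9:stau {Noun}; 10:sizu {Det}.
Position 1: Conj is ruled out by rule 2; that leaves Noun.
Position 2: Adj is ruled out by rule 1; that leaves Conj.
Position 3: Noun is ruled out by rule 4; that leaves Adj.
Position 4: Adj is ruled out by rule 5; that leaves Det.
Position 5: Adj is ruled out by rule 5; that leaves Det.
Position 8: Adj is ruled out by rule 4; that leaves Det.
That leaves exactly one tagging: Noun Conj Adj Det Det Conj Adj Det Noun Det.
Check: rule 1 ok; rule 2 ok; rule 3 ok; rule 4 ok; rule 5 ok.

Adj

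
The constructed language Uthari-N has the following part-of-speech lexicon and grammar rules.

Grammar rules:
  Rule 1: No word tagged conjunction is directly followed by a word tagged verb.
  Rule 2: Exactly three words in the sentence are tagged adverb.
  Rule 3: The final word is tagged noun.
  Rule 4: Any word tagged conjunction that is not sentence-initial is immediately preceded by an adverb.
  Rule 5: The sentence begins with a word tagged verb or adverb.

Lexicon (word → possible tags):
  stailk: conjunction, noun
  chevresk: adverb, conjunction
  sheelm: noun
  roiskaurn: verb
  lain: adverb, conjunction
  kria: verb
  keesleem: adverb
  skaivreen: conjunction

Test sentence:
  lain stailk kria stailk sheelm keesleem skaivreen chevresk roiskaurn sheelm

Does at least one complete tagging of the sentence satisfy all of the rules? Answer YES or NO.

YES

Candidates per position — 1:lain {adverb,conjunction}; 2:stailk {conjunction,noun}; 3:kria {verb}; 4:stailk {conjunction,noun}; 5:sheelm {noun}; 6:keesleem {adverb}; 7:skaivreen {conjunction}; 8:chevresk {adverb,conjunction}; 9:roiskaurn {verb}; 10:sheelm {noun}.
One satisfying assignment: adverb noun verb noun noun adverb conjunction adverb verb noun.
Verifying each rule — rule 1 holds; rule 2 holds; rule 3 holds; rule 4 holds; rule 5 holds.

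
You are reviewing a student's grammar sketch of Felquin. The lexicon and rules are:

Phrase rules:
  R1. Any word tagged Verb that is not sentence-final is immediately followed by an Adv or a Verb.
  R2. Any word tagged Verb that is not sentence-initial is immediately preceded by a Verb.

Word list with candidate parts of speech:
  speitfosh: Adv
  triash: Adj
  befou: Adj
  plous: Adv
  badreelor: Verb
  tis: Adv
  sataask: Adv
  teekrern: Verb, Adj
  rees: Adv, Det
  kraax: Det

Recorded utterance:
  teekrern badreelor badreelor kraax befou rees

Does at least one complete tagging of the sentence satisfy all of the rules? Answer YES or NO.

Candidates per position — 1:teekrern {Verb,Adj}; 2:badreelor {Verb}; 3:badreelor {Verb}; 4:kraax {Det}; 5:befou {Adj}; 6:rees {Adv,Det}.
Rule 1 cannot be satisfied by any choice of tags from the lexicon.
So there is no consistent tagging.

NO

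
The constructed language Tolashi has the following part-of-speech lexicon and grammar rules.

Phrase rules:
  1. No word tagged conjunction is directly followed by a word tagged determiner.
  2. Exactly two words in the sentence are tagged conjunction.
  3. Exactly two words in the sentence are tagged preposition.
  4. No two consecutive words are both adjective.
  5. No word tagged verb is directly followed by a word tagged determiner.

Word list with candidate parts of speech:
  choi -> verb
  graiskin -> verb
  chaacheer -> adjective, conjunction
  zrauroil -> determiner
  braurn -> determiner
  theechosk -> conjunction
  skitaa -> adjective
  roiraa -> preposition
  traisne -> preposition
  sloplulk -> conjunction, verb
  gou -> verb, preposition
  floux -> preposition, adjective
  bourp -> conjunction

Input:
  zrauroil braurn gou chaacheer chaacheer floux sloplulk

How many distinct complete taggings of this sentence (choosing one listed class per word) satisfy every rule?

Candidates per position — 1:zrauroil {determiner}; 2:braurn {determiner}; 3:gou {verb,preposition}; 4:chaacheer {adjective,conjunction}; 5:chaacheer {adjective,conjunction}; 6:floux {preposition,adjective}; 7:sloplulk {conjunction,verb}.
There are 32 candidate sequences in total.
The sequences that satisfy every rule: determiner determiner preposition adjective conjunction preposition conjunction; determiner determiner preposition conjunction adjective preposition conjunction; determiner determiner preposition conjunction conjunction preposition verb.
Count = 3.

3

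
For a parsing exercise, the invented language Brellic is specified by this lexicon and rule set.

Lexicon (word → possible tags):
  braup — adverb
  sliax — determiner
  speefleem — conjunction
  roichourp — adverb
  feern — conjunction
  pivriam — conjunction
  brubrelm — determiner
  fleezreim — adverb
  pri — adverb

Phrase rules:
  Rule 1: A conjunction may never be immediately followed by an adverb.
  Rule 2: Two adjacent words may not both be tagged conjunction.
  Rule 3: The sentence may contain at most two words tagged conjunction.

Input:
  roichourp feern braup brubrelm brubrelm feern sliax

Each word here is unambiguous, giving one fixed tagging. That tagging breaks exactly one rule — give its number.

1

Fixed tagging: adverb conjunction adverb determiner determiner conjunction determiner.
Rule check: R1 fails, R2 ok, R3 ok.
Only rule 1 fails.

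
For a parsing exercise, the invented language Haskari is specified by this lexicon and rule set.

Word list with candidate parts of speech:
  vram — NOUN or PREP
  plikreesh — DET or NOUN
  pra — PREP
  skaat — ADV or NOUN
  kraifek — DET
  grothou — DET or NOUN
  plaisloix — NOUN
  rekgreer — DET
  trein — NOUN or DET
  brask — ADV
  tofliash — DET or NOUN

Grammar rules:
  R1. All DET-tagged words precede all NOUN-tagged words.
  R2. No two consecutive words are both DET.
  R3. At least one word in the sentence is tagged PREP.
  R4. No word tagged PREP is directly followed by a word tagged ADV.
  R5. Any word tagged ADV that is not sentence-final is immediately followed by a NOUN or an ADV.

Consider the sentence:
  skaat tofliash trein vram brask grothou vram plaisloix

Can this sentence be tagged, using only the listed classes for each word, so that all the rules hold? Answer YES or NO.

Candidates per position — 1:skaat {ADV,NOUN}; 2:tofliash {DET,NOUN}; 3:trein {NOUN,DET}; 4:vram {NOUN,PREP}; 5:brask {ADV}; 6:grothou {DET,NOUN}; 7:vram {NOUN,PREP}; 8:plaisloix {NOUN}.
One satisfying assignment: NOUN NOUN NOUN NOUN ADV NOUN PREP NOUN.
Check: rule 1 holds; rule 2 holds; rule 3 holds; rule 4 holds; rule 5 holds.

YES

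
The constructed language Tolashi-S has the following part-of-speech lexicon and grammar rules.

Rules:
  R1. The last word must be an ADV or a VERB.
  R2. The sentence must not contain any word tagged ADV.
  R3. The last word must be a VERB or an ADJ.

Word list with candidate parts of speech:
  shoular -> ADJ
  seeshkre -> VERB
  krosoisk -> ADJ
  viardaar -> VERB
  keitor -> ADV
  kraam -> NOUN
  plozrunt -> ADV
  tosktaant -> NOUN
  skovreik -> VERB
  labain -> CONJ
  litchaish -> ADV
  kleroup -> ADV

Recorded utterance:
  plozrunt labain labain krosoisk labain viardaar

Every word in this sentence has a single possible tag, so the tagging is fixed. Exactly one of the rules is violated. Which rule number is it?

2

Fixed tagging: ADV CONJ CONJ ADJ CONJ VERB.
Rule check: R1 holds, R2 violated, R3 holds.
Only rule 2 fails.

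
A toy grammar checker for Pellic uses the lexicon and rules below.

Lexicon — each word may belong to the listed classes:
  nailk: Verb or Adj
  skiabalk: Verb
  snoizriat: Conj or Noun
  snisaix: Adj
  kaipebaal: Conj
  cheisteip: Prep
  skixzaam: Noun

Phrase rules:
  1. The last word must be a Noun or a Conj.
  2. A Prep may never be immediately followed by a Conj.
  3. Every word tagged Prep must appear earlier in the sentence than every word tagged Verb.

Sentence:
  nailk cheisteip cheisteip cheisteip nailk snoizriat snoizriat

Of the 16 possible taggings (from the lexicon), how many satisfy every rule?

Candidates per position — 1:nailk {Verb,Adj}; 2:cheisteip {Prep}; 3:cheisteip {Prep}; 4:cheisteip {Prep}; 5:nailk {Verb,Adj}; 6:snoizriat {Conj,Noun}; 7:snoizriat {Conj,Noun}.
There are 16 candidate sequences in total.
Checking each against the rules leaves 8 sequences.
Count = 8.

8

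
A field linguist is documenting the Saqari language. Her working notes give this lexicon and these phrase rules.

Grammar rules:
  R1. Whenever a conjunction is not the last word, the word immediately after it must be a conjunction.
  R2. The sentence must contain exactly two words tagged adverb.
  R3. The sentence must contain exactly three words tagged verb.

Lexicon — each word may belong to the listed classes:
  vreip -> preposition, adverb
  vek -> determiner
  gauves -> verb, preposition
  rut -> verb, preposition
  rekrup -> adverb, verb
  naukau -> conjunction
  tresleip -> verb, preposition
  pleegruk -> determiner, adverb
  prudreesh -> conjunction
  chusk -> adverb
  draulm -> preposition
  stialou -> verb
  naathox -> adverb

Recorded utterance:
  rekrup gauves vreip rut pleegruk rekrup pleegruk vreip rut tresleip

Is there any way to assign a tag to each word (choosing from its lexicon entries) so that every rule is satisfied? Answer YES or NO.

Candidates per position — 1:rekrup {adverb,verb}; 2:gauves {verb,preposition}; 3:vreip {preposition,adverb}; 4:rut {verb,preposition}; 5:pleegruk {determiner,adverb}; 6:rekrup {adverb,verb}; 7:pleegruk {determiner,adverb}; 8:vreip {preposition,adverb}; 9:rut {verb,preposition}; 10:tresleip {verb,preposition}.
One satisfying assignment: adverb preposition preposition verb determiner verb adverb preposition preposition verb.
Rule-by-rule: rule 1 holds; rule 2 holds; rule 3 holds.

YES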